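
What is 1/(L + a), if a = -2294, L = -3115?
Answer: -1/5409 ≈ -0.00018488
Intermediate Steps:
1/(L + a) = 1/(-3115 - 2294) = 1/(-5409) = -1/5409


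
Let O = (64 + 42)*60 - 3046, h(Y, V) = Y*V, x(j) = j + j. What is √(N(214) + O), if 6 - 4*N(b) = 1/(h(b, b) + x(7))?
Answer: √3092338994710/30540 ≈ 57.580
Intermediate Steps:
x(j) = 2*j
h(Y, V) = V*Y
N(b) = 3/2 - 1/(4*(14 + b²)) (N(b) = 3/2 - 1/(4*(b*b + 2*7)) = 3/2 - 1/(4*(b² + 14)) = 3/2 - 1/(4*(14 + b²)))
O = 3314 (O = 106*60 - 3046 = 6360 - 3046 = 3314)
√(N(214) + O) = √((83 + 6*214²)/(4*(14 + 214²)) + 3314) = √((83 + 6*45796)/(4*(14 + 45796)) + 3314) = √((¼)*(83 + 274776)/45810 + 3314) = √((¼)*(1/45810)*274859 + 3314) = √(274859/183240 + 3314) = √(607532219/183240) = √3092338994710/30540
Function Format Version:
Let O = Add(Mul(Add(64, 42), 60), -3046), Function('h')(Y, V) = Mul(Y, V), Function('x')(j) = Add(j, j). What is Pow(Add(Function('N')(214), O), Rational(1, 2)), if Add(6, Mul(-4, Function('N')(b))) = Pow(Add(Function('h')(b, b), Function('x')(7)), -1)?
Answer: Mul(Rational(1, 30540), Pow(3092338994710, Rational(1, 2))) ≈ 57.580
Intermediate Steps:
Function('x')(j) = Mul(2, j)
Function('h')(Y, V) = Mul(V, Y)
Function('N')(b) = Add(Rational(3, 2), Mul(Rational(-1, 4), Pow(Add(14, Pow(b, 2)), -1))) (Function('N')(b) = Add(Rational(3, 2), Mul(Rational(-1, 4), Pow(Add(Mul(b, b), Mul(2, 7)), -1))) = Add(Rational(3, 2), Mul(Rational(-1, 4), Pow(Add(Pow(b, 2), 14), -1))) = Add(Rational(3, 2), Mul(Rational(-1, 4), Pow(Add(14, Pow(b, 2)), -1))))
O = 3314 (O = Add(Mul(106, 60), -3046) = Add(6360, -3046) = 3314)
Pow(Add(Function('N')(214), O), Rational(1, 2)) = Pow(Add(Mul(Rational(1, 4), Pow(Add(14, Pow(214, 2)), -1), Add(83, Mul(6, Pow(214, 2)))), 3314), Rational(1, 2)) = Pow(Add(Mul(Rational(1, 4), Pow(Add(14, 45796), -1), Add(83, Mul(6, 45796))), 3314), Rational(1, 2)) = Pow(Add(Mul(Rational(1, 4), Pow(45810, -1), Add(83, 274776)), 3314), Rational(1, 2)) = Pow(Add(Mul(Rational(1, 4), Rational(1, 45810), 274859), 3314), Rational(1, 2)) = Pow(Add(Rational(274859, 183240), 3314), Rational(1, 2)) = Pow(Rational(607532219, 183240), Rational(1, 2)) = Mul(Rational(1, 30540), Pow(3092338994710, Rational(1, 2)))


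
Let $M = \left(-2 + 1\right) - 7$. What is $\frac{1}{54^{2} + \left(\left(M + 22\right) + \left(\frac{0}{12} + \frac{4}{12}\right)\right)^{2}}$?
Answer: $\frac{9}{28093} \approx 0.00032036$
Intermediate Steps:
$M = -8$ ($M = -1 - 7 = -8$)
$\frac{1}{54^{2} + \left(\left(M + 22\right) + \left(\frac{0}{12} + \frac{4}{12}\right)\right)^{2}} = \frac{1}{54^{2} + \left(\left(-8 + 22\right) + \left(\frac{0}{12} + \frac{4}{12}\right)\right)^{2}} = \frac{1}{2916 + \left(14 + \left(0 \cdot \frac{1}{12} + 4 \cdot \frac{1}{12}\right)\right)^{2}} = \frac{1}{2916 + \left(14 + \left(0 + \frac{1}{3}\right)\right)^{2}} = \frac{1}{2916 + \left(14 + \frac{1}{3}\right)^{2}} = \frac{1}{2916 + \left(\frac{43}{3}\right)^{2}} = \frac{1}{2916 + \frac{1849}{9}} = \frac{1}{\frac{28093}{9}} = \frac{9}{28093}$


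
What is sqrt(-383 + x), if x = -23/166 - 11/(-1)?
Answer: 5*I*sqrt(410186)/166 ≈ 19.291*I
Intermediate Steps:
x = 1803/166 (x = -23*1/166 - 11*(-1) = -23/166 + 11 = 1803/166 ≈ 10.861)
sqrt(-383 + x) = sqrt(-383 + 1803/166) = sqrt(-61775/166) = 5*I*sqrt(410186)/166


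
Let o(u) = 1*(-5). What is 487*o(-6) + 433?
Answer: -2002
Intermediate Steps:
o(u) = -5
487*o(-6) + 433 = 487*(-5) + 433 = -2435 + 433 = -2002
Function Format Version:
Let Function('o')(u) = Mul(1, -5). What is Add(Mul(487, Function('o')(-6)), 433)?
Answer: -2002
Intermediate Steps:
Function('o')(u) = -5
Add(Mul(487, Function('o')(-6)), 433) = Add(Mul(487, -5), 433) = Add(-2435, 433) = -2002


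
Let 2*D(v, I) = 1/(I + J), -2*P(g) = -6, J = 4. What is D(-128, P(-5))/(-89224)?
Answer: -1/1249136 ≈ -8.0055e-7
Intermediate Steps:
P(g) = 3 (P(g) = -½*(-6) = 3)
D(v, I) = 1/(2*(4 + I)) (D(v, I) = 1/(2*(I + 4)) = 1/(2*(4 + I)))
D(-128, P(-5))/(-89224) = (1/(2*(4 + 3)))/(-89224) = ((½)/7)*(-1/89224) = ((½)*(⅐))*(-1/89224) = (1/14)*(-1/89224) = -1/1249136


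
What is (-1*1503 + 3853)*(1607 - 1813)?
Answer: -484100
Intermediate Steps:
(-1*1503 + 3853)*(1607 - 1813) = (-1503 + 3853)*(-206) = 2350*(-206) = -484100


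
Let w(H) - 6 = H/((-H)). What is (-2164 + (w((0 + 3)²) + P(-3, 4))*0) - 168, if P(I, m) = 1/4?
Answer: -2332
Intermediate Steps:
P(I, m) = ¼
w(H) = 5 (w(H) = 6 + H/((-H)) = 6 + H*(-1/H) = 6 - 1 = 5)
(-2164 + (w((0 + 3)²) + P(-3, 4))*0) - 168 = (-2164 + (5 + ¼)*0) - 168 = (-2164 + (21/4)*0) - 168 = (-2164 + 0) - 168 = -2164 - 168 = -2332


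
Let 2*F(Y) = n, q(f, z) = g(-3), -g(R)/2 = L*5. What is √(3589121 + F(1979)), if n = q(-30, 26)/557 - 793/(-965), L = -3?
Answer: √4147755628039943610/1075010 ≈ 1894.5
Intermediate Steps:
g(R) = 30 (g(R) = -(-6)*5 = -2*(-15) = 30)
q(f, z) = 30
n = 470651/537505 (n = 30/557 - 793/(-965) = 30*(1/557) - 793*(-1/965) = 30/557 + 793/965 = 470651/537505 ≈ 0.87562)
F(Y) = 470651/1075010 (F(Y) = (½)*(470651/537505) = 470651/1075010)
√(3589121 + F(1979)) = √(3589121 + 470651/1075010) = √(3858341436861/1075010) = √4147755628039943610/1075010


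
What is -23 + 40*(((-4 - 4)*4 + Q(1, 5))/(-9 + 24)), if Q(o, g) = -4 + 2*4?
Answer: -293/3 ≈ -97.667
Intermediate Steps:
Q(o, g) = 4 (Q(o, g) = -4 + 8 = 4)
-23 + 40*(((-4 - 4)*4 + Q(1, 5))/(-9 + 24)) = -23 + 40*(((-4 - 4)*4 + 4)/(-9 + 24)) = -23 + 40*((-8*4 + 4)/15) = -23 + 40*((-32 + 4)*(1/15)) = -23 + 40*(-28*1/15) = -23 + 40*(-28/15) = -23 - 224/3 = -293/3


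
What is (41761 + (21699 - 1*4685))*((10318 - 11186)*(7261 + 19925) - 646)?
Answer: -1386977974850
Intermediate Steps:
(41761 + (21699 - 1*4685))*((10318 - 11186)*(7261 + 19925) - 646) = (41761 + (21699 - 4685))*(-868*27186 - 646) = (41761 + 17014)*(-23597448 - 646) = 58775*(-23598094) = -1386977974850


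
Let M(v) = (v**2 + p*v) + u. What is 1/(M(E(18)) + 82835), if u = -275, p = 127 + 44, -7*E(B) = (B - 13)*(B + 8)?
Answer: 49/3906730 ≈ 1.2542e-5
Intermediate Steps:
E(B) = -(-13 + B)*(8 + B)/7 (E(B) = -(B - 13)*(B + 8)/7 = -(-13 + B)*(8 + B)/7)
p = 171
M(v) = -275 + v**2 + 171*v (M(v) = (v**2 + 171*v) - 275 = -275 + v**2 + 171*v)
1/(M(E(18)) + 82835) = 1/((-275 + (104/7 - 1/7*18**2 + (5/7)*18)**2 + 171*(104/7 - 1/7*18**2 + (5/7)*18)) + 82835) = 1/((-275 + (104/7 - 1/7*324 + 90/7)**2 + 171*(104/7 - 1/7*324 + 90/7)) + 82835) = 1/((-275 + (104/7 - 324/7 + 90/7)**2 + 171*(104/7 - 324/7 + 90/7)) + 82835) = 1/((-275 + (-130/7)**2 + 171*(-130/7)) + 82835) = 1/((-275 + 16900/49 - 22230/7) + 82835) = 1/(-152185/49 + 82835) = 1/(3906730/49) = 49/3906730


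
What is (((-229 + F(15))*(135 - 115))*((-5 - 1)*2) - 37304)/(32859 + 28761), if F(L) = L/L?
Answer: 4354/15405 ≈ 0.28264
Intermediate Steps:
F(L) = 1
(((-229 + F(15))*(135 - 115))*((-5 - 1)*2) - 37304)/(32859 + 28761) = (((-229 + 1)*(135 - 115))*((-5 - 1)*2) - 37304)/(32859 + 28761) = ((-228*20)*(-6*2) - 37304)/61620 = (-4560*(-12) - 37304)*(1/61620) = (54720 - 37304)*(1/61620) = 17416*(1/61620) = 4354/15405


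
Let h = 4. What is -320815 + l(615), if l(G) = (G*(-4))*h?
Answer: -330655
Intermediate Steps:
l(G) = -16*G (l(G) = (G*(-4))*4 = -4*G*4 = -16*G)
-320815 + l(615) = -320815 - 16*615 = -320815 - 9840 = -330655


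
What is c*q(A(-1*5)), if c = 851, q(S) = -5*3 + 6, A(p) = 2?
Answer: -7659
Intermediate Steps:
q(S) = -9 (q(S) = -15 + 6 = -9)
c*q(A(-1*5)) = 851*(-9) = -7659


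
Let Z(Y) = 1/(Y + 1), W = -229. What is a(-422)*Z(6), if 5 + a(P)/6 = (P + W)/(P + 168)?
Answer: -1857/889 ≈ -2.0889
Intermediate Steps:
a(P) = -30 + 6*(-229 + P)/(168 + P) (a(P) = -30 + 6*((P - 229)/(P + 168)) = -30 + 6*((-229 + P)/(168 + P)) = -30 + 6*(-229 + P)/(168 + P))
Z(Y) = 1/(1 + Y)
a(-422)*Z(6) = (6*(-1069 - 4*(-422))/(168 - 422))/(1 + 6) = (6*(-1069 + 1688)/(-254))/7 = (6*(-1/254)*619)*(⅐) = -1857/127*⅐ = -1857/889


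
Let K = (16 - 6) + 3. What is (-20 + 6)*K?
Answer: -182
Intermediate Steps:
K = 13 (K = 10 + 3 = 13)
(-20 + 6)*K = (-20 + 6)*13 = -14*13 = -182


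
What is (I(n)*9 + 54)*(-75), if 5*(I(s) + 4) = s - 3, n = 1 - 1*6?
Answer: -270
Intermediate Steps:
n = -5 (n = 1 - 6 = -5)
I(s) = -23/5 + s/5 (I(s) = -4 + (s - 3)/5 = -4 + (-3 + s)/5 = -4 + (-⅗ + s/5) = -23/5 + s/5)
(I(n)*9 + 54)*(-75) = ((-23/5 + (⅕)*(-5))*9 + 54)*(-75) = ((-23/5 - 1)*9 + 54)*(-75) = (-28/5*9 + 54)*(-75) = (-252/5 + 54)*(-75) = (18/5)*(-75) = -270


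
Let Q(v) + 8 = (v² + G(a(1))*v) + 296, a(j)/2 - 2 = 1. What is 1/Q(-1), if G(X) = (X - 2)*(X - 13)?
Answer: 1/317 ≈ 0.0031546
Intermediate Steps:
a(j) = 6 (a(j) = 4 + 2*1 = 4 + 2 = 6)
G(X) = (-13 + X)*(-2 + X) (G(X) = (-2 + X)*(-13 + X) = (-13 + X)*(-2 + X))
Q(v) = 288 + v² - 28*v (Q(v) = -8 + ((v² + (26 + 6² - 15*6)*v) + 296) = -8 + ((v² + (26 + 36 - 90)*v) + 296) = -8 + ((v² - 28*v) + 296) = -8 + (296 + v² - 28*v) = 288 + v² - 28*v)
1/Q(-1) = 1/(288 + (-1)² - 28*(-1)) = 1/(288 + 1 + 28) = 1/317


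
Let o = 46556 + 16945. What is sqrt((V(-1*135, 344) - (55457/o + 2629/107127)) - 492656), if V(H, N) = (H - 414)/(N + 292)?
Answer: I*sqrt(3162503796888954586444382651)/80120354718 ≈ 701.9*I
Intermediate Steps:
o = 63501
V(H, N) = (-414 + H)/(292 + N)
sqrt((V(-1*135, 344) - (55457/o + 2629/107127)) - 492656) = sqrt(((-414 - 1*135)/(292 + 344) - (55457/63501 + 2629/107127)) - 492656) = sqrt(((-414 - 135)/636 - (55457*(1/63501) + 2629*(1/107127))) - 492656) = sqrt(((1/636)*(-549) - (55457/63501 + 2629/107127)) - 492656) = sqrt((-183/212 - 1*2035962056/2267557209) - 492656) = sqrt((-183/212 - 2035962056/2267557209) - 492656) = sqrt(-846586925119/480722128308 - 492656) = sqrt(-236831487430631167/480722128308) = I*sqrt(3162503796888954586444382651)/80120354718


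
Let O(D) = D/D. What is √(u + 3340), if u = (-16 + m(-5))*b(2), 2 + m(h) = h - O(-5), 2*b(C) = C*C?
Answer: 2*√823 ≈ 57.376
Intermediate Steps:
O(D) = 1
b(C) = C²/2 (b(C) = (C*C)/2 = C²/2)
m(h) = -3 + h (m(h) = -2 + (h - 1*1) = -2 + (h - 1) = -2 + (-1 + h) = -3 + h)
u = -48 (u = (-16 + (-3 - 5))*((½)*2²) = (-16 - 8)*((½)*4) = -24*2 = -48)
√(u + 3340) = √(-48 + 3340) = √3292 = 2*√823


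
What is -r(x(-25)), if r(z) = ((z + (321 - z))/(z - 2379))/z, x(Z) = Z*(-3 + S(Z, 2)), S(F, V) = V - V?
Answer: 107/57600 ≈ 0.0018576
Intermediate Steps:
S(F, V) = 0
x(Z) = -3*Z (x(Z) = Z*(-3 + 0) = Z*(-3) = -3*Z)
r(z) = 321/(z*(-2379 + z)) (r(z) = (321/(-2379 + z))/z = 321/(z*(-2379 + z)))
-r(x(-25)) = -321/(((-3*(-25)))*(-2379 - 3*(-25))) = -321/(75*(-2379 + 75)) = -321/(75*(-2304)) = -321*(-1)/(75*2304) = -1*(-107/57600) = 107/57600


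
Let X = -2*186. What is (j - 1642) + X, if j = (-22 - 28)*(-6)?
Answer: -1714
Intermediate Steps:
X = -372
j = 300 (j = -50*(-6) = 300)
(j - 1642) + X = (300 - 1642) - 372 = -1342 - 372 = -1714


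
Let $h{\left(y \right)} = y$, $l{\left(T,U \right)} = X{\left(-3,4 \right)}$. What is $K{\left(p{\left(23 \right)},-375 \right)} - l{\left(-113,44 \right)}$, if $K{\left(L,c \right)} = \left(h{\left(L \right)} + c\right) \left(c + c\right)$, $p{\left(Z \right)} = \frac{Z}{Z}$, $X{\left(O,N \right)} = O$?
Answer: $280503$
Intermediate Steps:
$l{\left(T,U \right)} = -3$
$p{\left(Z \right)} = 1$
$K{\left(L,c \right)} = 2 c \left(L + c\right)$ ($K{\left(L,c \right)} = \left(L + c\right) \left(c + c\right) = \left(L + c\right) 2 c = 2 c \left(L + c\right)$)
$K{\left(p{\left(23 \right)},-375 \right)} - l{\left(-113,44 \right)} = 2 \left(-375\right) \left(1 - 375\right) - -3 = 2 \left(-375\right) \left(-374\right) + 3 = 280500 + 3 = 280503$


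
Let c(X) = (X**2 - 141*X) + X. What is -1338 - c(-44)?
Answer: -9434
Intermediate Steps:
c(X) = X**2 - 140*X
-1338 - c(-44) = -1338 - (-44)*(-140 - 44) = -1338 - (-44)*(-184) = -1338 - 1*8096 = -1338 - 8096 = -9434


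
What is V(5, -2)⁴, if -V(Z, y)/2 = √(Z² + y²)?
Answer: 13456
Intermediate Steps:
V(Z, y) = -2*√(Z² + y²)
V(5, -2)⁴ = (-2*√(5² + (-2)²))⁴ = (-2*√(25 + 4))⁴ = (-2*√29)⁴ = 13456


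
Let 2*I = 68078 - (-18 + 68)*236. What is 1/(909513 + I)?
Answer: 1/937652 ≈ 1.0665e-6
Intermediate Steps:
I = 28139 (I = (68078 - (-18 + 68)*236)/2 = (68078 - 50*236)/2 = (68078 - 1*11800)/2 = (68078 - 11800)/2 = (½)*56278 = 28139)
1/(909513 + I) = 1/(909513 + 28139) = 1/937652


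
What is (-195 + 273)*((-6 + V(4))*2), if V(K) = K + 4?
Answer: 312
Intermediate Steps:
V(K) = 4 + K
(-195 + 273)*((-6 + V(4))*2) = (-195 + 273)*((-6 + (4 + 4))*2) = 78*((-6 + 8)*2) = 78*(2*2) = 78*4 = 312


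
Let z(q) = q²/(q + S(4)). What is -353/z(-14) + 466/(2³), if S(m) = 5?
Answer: 7297/98 ≈ 74.459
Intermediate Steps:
z(q) = q²/(5 + q) (z(q) = q²/(q + 5) = q²/(5 + q))
-353/z(-14) + 466/(2³) = -353/((-14)²/(5 - 14)) + 466/(2³) = -353/(196/(-9)) + 466/8 = -353/(196*(-⅑)) + 466*(⅛) = -353/(-196/9) + 233/4 = -353*(-9/196) + 233/4 = 3177/196 + 233/4 = 7297/98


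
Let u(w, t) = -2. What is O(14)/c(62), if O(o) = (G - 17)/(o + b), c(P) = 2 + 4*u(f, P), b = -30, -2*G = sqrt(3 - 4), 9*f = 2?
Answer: -17/96 - I/192 ≈ -0.17708 - 0.0052083*I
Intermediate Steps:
f = 2/9 (f = (1/9)*2 = 2/9 ≈ 0.22222)
G = -I/2 (G = -sqrt(3 - 4)/2 = -I/2 ≈ -0.5*I)
c(P) = -6 (c(P) = 2 + 4*(-2) = 2 - 8 = -6)
O(o) = (-17 - I/2)/(-30 + o) (O(o) = (-I/2 - 17)/(o - 30) = (-17 - I/2)/(-30 + o))
O(14)/c(62) = ((-34 - I)/(2*(-30 + 14)))/(-6) = ((1/2)*(-34 - I)/(-16))*(-1/6) = ((1/2)*(-1/16)*(-34 - I))*(-1/6) = (17/16 + I/32)*(-1/6) = -17/96 - I/192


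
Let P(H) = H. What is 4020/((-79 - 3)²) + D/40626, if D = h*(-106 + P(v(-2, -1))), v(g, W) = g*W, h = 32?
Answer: 17617381/34146153 ≈ 0.51594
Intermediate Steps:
v(g, W) = W*g
D = -3328 (D = 32*(-106 - 1*(-2)) = 32*(-106 + 2) = 32*(-104) = -3328)
4020/((-79 - 3)²) + D/40626 = 4020/((-79 - 3)²) - 3328/40626 = 4020/((-82)²) - 3328*1/40626 = 4020/6724 - 1664/20313 = 4020*(1/6724) - 1664/20313 = 1005/1681 - 1664/20313 = 17617381/34146153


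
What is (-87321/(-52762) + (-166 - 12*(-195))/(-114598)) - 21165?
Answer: -63981290167585/3023209838 ≈ -21163.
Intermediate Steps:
(-87321/(-52762) + (-166 - 12*(-195))/(-114598)) - 21165 = (-87321*(-1/52762) + (-166 + 2340)*(-1/114598)) - 21165 = (87321/52762 + 2174*(-1/114598)) - 21165 = (87321/52762 - 1087/57299) - 21165 = 4946053685/3023209838 - 21165 = -63981290167585/3023209838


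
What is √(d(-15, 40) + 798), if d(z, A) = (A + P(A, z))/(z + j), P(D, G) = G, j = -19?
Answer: √921638/34 ≈ 28.236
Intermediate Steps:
d(z, A) = (A + z)/(-19 + z) (d(z, A) = (A + z)/(z - 19) = (A + z)/(-19 + z))
√(d(-15, 40) + 798) = √((40 - 15)/(-19 - 15) + 798) = √(25/(-34) + 798) = √(-1/34*25 + 798) = √(-25/34 + 798) = √(27107/34) = √921638/34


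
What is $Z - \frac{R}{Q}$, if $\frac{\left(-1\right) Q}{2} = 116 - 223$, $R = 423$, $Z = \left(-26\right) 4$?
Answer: $- \frac{22679}{214} \approx -105.98$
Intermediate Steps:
$Z = -104$
$Q = 214$ ($Q = - 2 \left(116 - 223\right) = \left(-2\right) \left(-107\right) = 214$)
$Z - \frac{R}{Q} = -104 - \frac{423}{214} = - \frac{22679}{214}$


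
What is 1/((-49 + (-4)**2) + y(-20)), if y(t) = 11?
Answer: -1/22 ≈ -0.045455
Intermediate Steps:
1/((-49 + (-4)**2) + y(-20)) = 1/((-49 + (-4)**2) + 11) = 1/((-49 + 16) + 11) = 1/(-33 + 11) = 1/(-22) = -1/22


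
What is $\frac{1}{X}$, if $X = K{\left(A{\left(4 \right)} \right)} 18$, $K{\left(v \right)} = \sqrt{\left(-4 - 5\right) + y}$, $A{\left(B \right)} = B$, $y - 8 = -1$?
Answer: $- \frac{i \sqrt{2}}{36} \approx - 0.039284 i$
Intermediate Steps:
$y = 7$ ($y = 8 - 1 = 7$)
$K{\left(v \right)} = i \sqrt{2}$ ($K{\left(v \right)} = \sqrt{\left(-4 - 5\right) + 7} = \sqrt{-9 + 7} = \sqrt{-2} = i \sqrt{2}$)
$X = 18 i \sqrt{2}$ ($X = i \sqrt{2} \cdot 18 = 18 i \sqrt{2} \approx 25.456 i$)
$\frac{1}{X} = \frac{1}{18 i \sqrt{2}} = - \frac{i \sqrt{2}}{36}$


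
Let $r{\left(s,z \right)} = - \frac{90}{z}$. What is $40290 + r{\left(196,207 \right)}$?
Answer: $\frac{926660}{23} \approx 40290.0$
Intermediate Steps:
$40290 + r{\left(196,207 \right)} = 40290 - \frac{90}{207} = 40290 - \frac{10}{23} = \frac{926660}{23}$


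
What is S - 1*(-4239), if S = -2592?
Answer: 1647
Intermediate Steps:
S - 1*(-4239) = -2592 - 1*(-4239) = -2592 + 4239 = 1647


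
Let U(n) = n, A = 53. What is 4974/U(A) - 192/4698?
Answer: 3892946/41499 ≈ 93.808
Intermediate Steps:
4974/U(A) - 192/4698 = 4974/53 - 192/4698 = 4974*(1/53) - 192*1/4698 = 4974/53 - 32/783 = 3892946/41499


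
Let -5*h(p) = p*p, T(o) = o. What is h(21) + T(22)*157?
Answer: 16829/5 ≈ 3365.8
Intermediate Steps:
h(p) = -p²/5 (h(p) = -p*p/5 = -p²/5)
h(21) + T(22)*157 = -⅕*21² + 22*157 = -⅕*441 + 3454 = -441/5 + 3454 = 16829/5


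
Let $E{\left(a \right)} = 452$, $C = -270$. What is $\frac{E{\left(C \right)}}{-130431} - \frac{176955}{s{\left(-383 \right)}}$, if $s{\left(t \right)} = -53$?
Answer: $\frac{23080393649}{6912843} \approx 3338.8$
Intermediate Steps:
$\frac{E{\left(C \right)}}{-130431} - \frac{176955}{s{\left(-383 \right)}} = \frac{452}{-130431} - \frac{176955}{-53} = 452 \left(- \frac{1}{130431}\right) - - \frac{176955}{53} = - \frac{452}{130431} + \frac{176955}{53} = \frac{23080393649}{6912843}$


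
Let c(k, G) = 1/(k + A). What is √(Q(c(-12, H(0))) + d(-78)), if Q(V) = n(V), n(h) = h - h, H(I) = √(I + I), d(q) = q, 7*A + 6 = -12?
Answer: I*√78 ≈ 8.8318*I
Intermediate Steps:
A = -18/7 (A = -6/7 + (⅐)*(-12) = -6/7 - 12/7 = -18/7 ≈ -2.5714)
H(I) = √2*√I (H(I) = √(2*I) = √2*√I)
n(h) = 0
c(k, G) = 1/(-18/7 + k) (c(k, G) = 1/(k - 18/7) = 1/(-18/7 + k))
Q(V) = 0
√(Q(c(-12, H(0))) + d(-78)) = √(0 - 78) = √(-78) = I*√78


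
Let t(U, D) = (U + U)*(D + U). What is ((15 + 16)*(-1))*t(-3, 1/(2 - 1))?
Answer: -372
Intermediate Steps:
t(U, D) = 2*U*(D + U) (t(U, D) = (2*U)*(D + U) = 2*U*(D + U))
((15 + 16)*(-1))*t(-3, 1/(2 - 1)) = ((15 + 16)*(-1))*(2*(-3)*(1/(2 - 1) - 3)) = (31*(-1))*(2*(-3)*(1/1 - 3)) = -62*(-3)*(1 - 3) = -62*(-3)*(-2) = -31*12 = -372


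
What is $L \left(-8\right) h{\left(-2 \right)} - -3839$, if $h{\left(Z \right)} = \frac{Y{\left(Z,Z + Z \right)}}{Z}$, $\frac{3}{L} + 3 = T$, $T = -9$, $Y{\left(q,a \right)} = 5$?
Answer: $3834$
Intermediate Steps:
$L = - \frac{1}{4}$ ($L = \frac{3}{-3 - 9} = \frac{3}{-12} = 3 \left(- \frac{1}{12}\right) = - \frac{1}{4} \approx -0.25$)
$h{\left(Z \right)} = \frac{5}{Z}$
$L \left(-8\right) h{\left(-2 \right)} - -3839 = \left(- \frac{1}{4}\right) \left(-8\right) \frac{5}{-2} - -3839 = 2 \cdot 5 \left(- \frac{1}{2}\right) + 3839 = 2 \left(- \frac{5}{2}\right) + 3839 = -5 + 3839 = 3834$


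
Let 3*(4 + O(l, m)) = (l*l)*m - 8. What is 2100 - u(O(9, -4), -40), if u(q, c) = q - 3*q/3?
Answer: 2100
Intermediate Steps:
O(l, m) = -20/3 + m*l²/3 (O(l, m) = -4 + ((l*l)*m - 8)/3 = -4 + (l²*m - 8)/3 = -4 + (m*l² - 8)/3 = -4 + (-8 + m*l²)/3 = -4 + (-8/3 + m*l²/3) = -20/3 + m*l²/3)
u(q, c) = 0 (u(q, c) = q - 3*q/3 = q - q = 0)
2100 - u(O(9, -4), -40) = 2100 - 1*0 = 2100 + 0 = 2100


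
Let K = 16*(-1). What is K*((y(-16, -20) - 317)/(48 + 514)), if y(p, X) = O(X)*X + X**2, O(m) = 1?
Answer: -504/281 ≈ -1.7936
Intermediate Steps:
y(p, X) = X + X**2 (y(p, X) = 1*X + X**2 = X + X**2)
K = -16
K*((y(-16, -20) - 317)/(48 + 514)) = -16*(-20*(1 - 20) - 317)/(48 + 514) = -16*(-20*(-19) - 317)/562 = -16*(380 - 317)/562 = -1008/562 = -16*63/562 = -504/281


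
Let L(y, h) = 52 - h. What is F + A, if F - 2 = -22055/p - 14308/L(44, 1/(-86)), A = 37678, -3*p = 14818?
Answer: 354218203483/9468702 ≈ 37409.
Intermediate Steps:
p = -14818/3 (p = -⅓*14818 = -14818/3 ≈ -4939.3)
F = -2543550473/9468702 (F = 2 + (-22055/(-14818/3) - 14308/(52 - 1/(-86))) = 2 + (-22055*(-3/14818) - 14308/(52 - 1*(-1/86))) = 2 + (66165/14818 - 14308/(52 + 1/86)) = 2 + (66165/14818 - 14308/4473/86) = 2 + (66165/14818 - 14308*86/4473) = 2 + (66165/14818 - 175784/639) = 2 - 2562487877/9468702 = -2543550473/9468702 ≈ -268.63)
F + A = -2543550473/9468702 + 37678 = 354218203483/9468702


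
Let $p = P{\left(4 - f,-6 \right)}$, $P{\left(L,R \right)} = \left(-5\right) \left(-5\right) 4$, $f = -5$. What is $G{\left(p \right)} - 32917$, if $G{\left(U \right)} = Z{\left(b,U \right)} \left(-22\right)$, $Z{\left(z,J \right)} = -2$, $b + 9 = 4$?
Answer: $-32873$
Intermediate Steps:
$b = -5$ ($b = -9 + 4 = -5$)
$P{\left(L,R \right)} = 100$ ($P{\left(L,R \right)} = 25 \cdot 4 = 100$)
$p = 100$
$G{\left(U \right)} = 44$ ($G{\left(U \right)} = \left(-2\right) \left(-22\right) = 44$)
$G{\left(p \right)} - 32917 = 44 - 32917 = -32873$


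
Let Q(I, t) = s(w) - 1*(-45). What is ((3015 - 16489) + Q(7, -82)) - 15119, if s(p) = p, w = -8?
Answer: -28556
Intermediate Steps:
Q(I, t) = 37 (Q(I, t) = -8 - 1*(-45) = -8 + 45 = 37)
((3015 - 16489) + Q(7, -82)) - 15119 = ((3015 - 16489) + 37) - 15119 = (-13474 + 37) - 15119 = -13437 - 15119 = -28556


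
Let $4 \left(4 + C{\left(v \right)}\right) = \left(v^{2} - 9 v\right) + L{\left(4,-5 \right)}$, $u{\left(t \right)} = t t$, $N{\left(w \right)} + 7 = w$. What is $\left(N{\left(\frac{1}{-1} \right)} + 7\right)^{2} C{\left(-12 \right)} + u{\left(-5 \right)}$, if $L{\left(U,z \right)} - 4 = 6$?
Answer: $\frac{173}{2} \approx 86.5$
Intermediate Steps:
$L{\left(U,z \right)} = 10$ ($L{\left(U,z \right)} = 4 + 6 = 10$)
$N{\left(w \right)} = -7 + w$
$u{\left(t \right)} = t^{2}$
$C{\left(v \right)} = - \frac{3}{2} - \frac{9 v}{4} + \frac{v^{2}}{4}$ ($C{\left(v \right)} = -4 + \frac{\left(v^{2} - 9 v\right) + 10}{4} = -4 + \frac{10 + v^{2} - 9 v}{4} = -4 + \left(\frac{5}{2} - \frac{9 v}{4} + \frac{v^{2}}{4}\right) = - \frac{3}{2} - \frac{9 v}{4} + \frac{v^{2}}{4}$)
$\left(N{\left(\frac{1}{-1} \right)} + 7\right)^{2} C{\left(-12 \right)} + u{\left(-5 \right)} = \left(\left(-7 + \frac{1}{-1}\right) + 7\right)^{2} \left(- \frac{3}{2} - -27 + \frac{\left(-12\right)^{2}}{4}\right) + \left(-5\right)^{2} = \left(\left(-7 - 1\right) + 7\right)^{2} \left(- \frac{3}{2} + 27 + \frac{1}{4} \cdot 144\right) + 25 = \left(-8 + 7\right)^{2} \left(- \frac{3}{2} + 27 + 36\right) + 25 = \left(-1\right)^{2} \cdot \frac{123}{2} + 25 = 1 \cdot \frac{123}{2} + 25 = \frac{123}{2} + 25 = \frac{173}{2}$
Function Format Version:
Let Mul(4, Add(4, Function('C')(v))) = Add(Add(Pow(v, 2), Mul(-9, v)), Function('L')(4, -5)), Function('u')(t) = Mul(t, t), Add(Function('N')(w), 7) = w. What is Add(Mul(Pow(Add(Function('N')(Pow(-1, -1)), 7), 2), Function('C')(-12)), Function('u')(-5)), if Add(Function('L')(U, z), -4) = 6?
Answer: Rational(173, 2) ≈ 86.500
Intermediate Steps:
Function('L')(U, z) = 10 (Function('L')(U, z) = Add(4, 6) = 10)
Function('N')(w) = Add(-7, w)
Function('u')(t) = Pow(t, 2)
Function('C')(v) = Add(Rational(-3, 2), Mul(Rational(-9, 4), v), Mul(Rational(1, 4), Pow(v, 2))) (Function('C')(v) = Add(-4, Mul(Rational(1, 4), Add(Add(Pow(v, 2), Mul(-9, v)), 10))) = Add(-4, Mul(Rational(1, 4), Add(10, Pow(v, 2), Mul(-9, v)))) = Add(-4, Add(Rational(5, 2), Mul(Rational(-9, 4), v), Mul(Rational(1, 4), Pow(v, 2)))) = Add(Rational(-3, 2), Mul(Rational(-9, 4), v), Mul(Rational(1, 4), Pow(v, 2))))
Add(Mul(Pow(Add(Function('N')(Pow(-1, -1)), 7), 2), Function('C')(-12)), Function('u')(-5)) = Add(Mul(Pow(Add(Add(-7, Pow(-1, -1)), 7), 2), Add(Rational(-3, 2), Mul(Rational(-9, 4), -12), Mul(Rational(1, 4), Pow(-12, 2)))), Pow(-5, 2)) = Add(Mul(Pow(Add(Add(-7, -1), 7), 2), Add(Rational(-3, 2), 27, Mul(Rational(1, 4), 144))), 25) = Add(Mul(Pow(Add(-8, 7), 2), Add(Rational(-3, 2), 27, 36)), 25) = Add(Mul(Pow(-1, 2), Rational(123, 2)), 25) = Add(Mul(1, Rational(123, 2)), 25) = Add(Rational(123, 2), 25) = Rational(173, 2)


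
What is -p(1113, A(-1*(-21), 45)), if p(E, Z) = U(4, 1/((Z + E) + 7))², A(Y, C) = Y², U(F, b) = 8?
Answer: -64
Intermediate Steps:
p(E, Z) = 64 (p(E, Z) = 8² = 64)
-p(1113, A(-1*(-21), 45)) = -1*64 = -64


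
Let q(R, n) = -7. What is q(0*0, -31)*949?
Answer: -6643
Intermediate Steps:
q(0*0, -31)*949 = -7*949 = -6643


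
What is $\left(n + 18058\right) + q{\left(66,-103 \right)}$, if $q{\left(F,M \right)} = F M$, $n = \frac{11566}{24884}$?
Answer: $\frac{140102703}{12442} \approx 11260.0$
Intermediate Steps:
$n = \frac{5783}{12442}$ ($n = 11566 \cdot \frac{1}{24884} = \frac{5783}{12442} \approx 0.4648$)
$\left(n + 18058\right) + q{\left(66,-103 \right)} = \left(\frac{5783}{12442} + 18058\right) + 66 \left(-103\right) = \frac{224683419}{12442} - 6798 = \frac{140102703}{12442}$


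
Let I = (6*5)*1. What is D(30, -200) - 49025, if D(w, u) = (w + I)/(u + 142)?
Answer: -1421755/29 ≈ -49026.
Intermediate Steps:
I = 30 (I = 30*1 = 30)
D(w, u) = (30 + w)/(142 + u) (D(w, u) = (w + 30)/(u + 142) = (30 + w)/(142 + u))
D(30, -200) - 49025 = (30 + 30)/(142 - 200) - 49025 = 60/(-58) - 49025 = -1/58*60 - 49025 = -30/29 - 49025 = -1421755/29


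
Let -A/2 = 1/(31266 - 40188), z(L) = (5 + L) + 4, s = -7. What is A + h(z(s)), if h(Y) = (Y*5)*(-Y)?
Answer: -89219/4461 ≈ -20.000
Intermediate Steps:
z(L) = 9 + L
h(Y) = -5*Y**2 (h(Y) = (5*Y)*(-Y) = -5*Y**2)
A = 1/4461 (A = -2/(31266 - 40188) = -2/(-8922) = -2*(-1/8922) = 1/4461 ≈ 0.00022416)
A + h(z(s)) = 1/4461 - 5*(9 - 7)**2 = 1/4461 - 5*2**2 = 1/4461 - 5*4 = 1/4461 - 20 = -89219/4461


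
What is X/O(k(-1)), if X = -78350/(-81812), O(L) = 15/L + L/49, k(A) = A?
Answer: -1919575/30106816 ≈ -0.063759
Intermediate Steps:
O(L) = 15/L + L/49 (O(L) = 15/L + L*(1/49) = 15/L + L/49)
X = 39175/40906 (X = -78350*(-1/81812) = 39175/40906 ≈ 0.95768)
X/O(k(-1)) = 39175/(40906*(15/(-1) + (1/49)*(-1))) = 39175/(40906*(15*(-1) - 1/49)) = 39175/(40906*(-15 - 1/49)) = 39175/(40906*(-736/49)) = (39175/40906)*(-49/736) = -1919575/30106816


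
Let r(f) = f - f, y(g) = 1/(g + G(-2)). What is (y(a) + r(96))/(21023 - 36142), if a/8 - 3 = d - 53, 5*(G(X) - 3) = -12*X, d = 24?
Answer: 5/15134119 ≈ 3.3038e-7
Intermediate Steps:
G(X) = 3 - 12*X/5 (G(X) = 3 + (-12*X)/5 = 3 - 12*X/5)
a = -208 (a = 24 + 8*(24 - 53) = 24 + 8*(-29) = 24 - 232 = -208)
y(g) = 1/(39/5 + g) (y(g) = 1/(g + (3 - 12/5*(-2))) = 1/(g + (3 + 24/5)) = 1/(g + 39/5) = 1/(39/5 + g))
r(f) = 0
(y(a) + r(96))/(21023 - 36142) = (5/(39 + 5*(-208)) + 0)/(21023 - 36142) = (5/(39 - 1040) + 0)/(-15119) = (5/(-1001) + 0)*(-1/15119) = (5*(-1/1001) + 0)*(-1/15119) = (-5/1001 + 0)*(-1/15119) = -5/1001*(-1/15119) = 5/15134119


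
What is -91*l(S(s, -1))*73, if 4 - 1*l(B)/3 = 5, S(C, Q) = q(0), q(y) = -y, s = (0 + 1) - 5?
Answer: 19929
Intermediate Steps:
s = -4 (s = 1 - 5 = -4)
S(C, Q) = 0 (S(C, Q) = -1*0 = 0)
l(B) = -3 (l(B) = 12 - 3*5 = 12 - 15 = -3)
-91*l(S(s, -1))*73 = -91*(-3)*73 = 273*73 = 19929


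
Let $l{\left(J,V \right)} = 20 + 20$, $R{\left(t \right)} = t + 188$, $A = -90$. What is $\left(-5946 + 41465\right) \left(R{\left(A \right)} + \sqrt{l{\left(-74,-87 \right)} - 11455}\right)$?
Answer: $3480862 + 35519 i \sqrt{11415} \approx 3.4809 \cdot 10^{6} + 3.7949 \cdot 10^{6} i$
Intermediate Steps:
$R{\left(t \right)} = 188 + t$
$l{\left(J,V \right)} = 40$
$\left(-5946 + 41465\right) \left(R{\left(A \right)} + \sqrt{l{\left(-74,-87 \right)} - 11455}\right) = \left(-5946 + 41465\right) \left(\left(188 - 90\right) + \sqrt{40 - 11455}\right) = 35519 \left(98 + \sqrt{-11415}\right) = 35519 \left(98 + i \sqrt{11415}\right) = 3480862 + 35519 i \sqrt{11415}$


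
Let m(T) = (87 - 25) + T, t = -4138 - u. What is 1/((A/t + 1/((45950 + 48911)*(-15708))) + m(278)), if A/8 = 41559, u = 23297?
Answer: 13626750397260/4467958887270743 ≈ 0.0030499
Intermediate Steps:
A = 332472 (A = 8*41559 = 332472)
t = -27435 (t = -4138 - 1*23297 = -4138 - 23297 = -27435)
m(T) = 62 + T
1/((A/t + 1/((45950 + 48911)*(-15708))) + m(278)) = 1/((332472/(-27435) + 1/((45950 + 48911)*(-15708))) + (62 + 278)) = 1/((332472*(-1/27435) - 1/15708/94861) + 340) = 1/((-110824/9145 + (1/94861)*(-1/15708)) + 340) = 1/((-110824/9145 - 1/1490076588) + 340) = 1/(-165136247797657/13626750397260 + 340) = 1/(4467958887270743/13626750397260) = 13626750397260/4467958887270743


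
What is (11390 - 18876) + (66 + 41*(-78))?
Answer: -10618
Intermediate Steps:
(11390 - 18876) + (66 + 41*(-78)) = -7486 + (66 - 3198) = -7486 - 3132 = -10618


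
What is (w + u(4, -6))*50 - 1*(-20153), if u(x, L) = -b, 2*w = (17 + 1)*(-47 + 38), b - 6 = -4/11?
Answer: 174033/11 ≈ 15821.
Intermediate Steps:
b = 62/11 (b = 6 - 4/11 = 62/11 ≈ 5.6364)
w = -81 (w = ((17 + 1)*(-47 + 38))/2 = (18*(-9))/2 = (½)*(-162) = -81)
u(x, L) = -62/11 (u(x, L) = -1*62/11 = -62/11)
(w + u(4, -6))*50 - 1*(-20153) = (-81 - 62/11)*50 - 1*(-20153) = -953/11*50 + 20153 = -47650/11 + 20153 = 174033/11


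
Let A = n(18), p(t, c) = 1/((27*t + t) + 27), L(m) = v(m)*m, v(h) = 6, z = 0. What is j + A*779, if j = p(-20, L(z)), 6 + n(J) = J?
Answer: 4982483/533 ≈ 9348.0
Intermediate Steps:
n(J) = -6 + J
L(m) = 6*m
p(t, c) = 1/(27 + 28*t) (p(t, c) = 1/(28*t + 27) = 1/(27 + 28*t))
j = -1/533 (j = 1/(27 + 28*(-20)) = 1/(27 - 560) = 1/(-533) = -1/533 ≈ -0.0018762)
A = 12 (A = -6 + 18 = 12)
j + A*779 = -1/533 + 12*779 = -1/533 + 9348 = 4982483/533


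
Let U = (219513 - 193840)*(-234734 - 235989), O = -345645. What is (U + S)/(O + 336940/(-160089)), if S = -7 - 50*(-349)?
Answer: 113803071398712/3254958785 ≈ 34963.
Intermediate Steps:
S = 17443 (S = -7 + 17450 = 17443)
U = -12084871579 (U = 25673*(-470723) = -12084871579)
(U + S)/(O + 336940/(-160089)) = (-12084871579 + 17443)/(-345645 + 336940/(-160089)) = -12084854136/(-345645 + 336940*(-1/160089)) = -12084854136/(-345645 - 19820/9417) = -12084854136/(-3254958785/9417) = -12084854136*(-9417/3254958785) = 113803071398712/3254958785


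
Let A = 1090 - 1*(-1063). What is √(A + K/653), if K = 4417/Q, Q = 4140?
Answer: √437088020204315/450570 ≈ 46.400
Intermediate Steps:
K = 4417/4140 ≈ 1.0669
A = 2153 (A = 1090 + 1063 = 2153)
√(A + K/653) = √(2153 + (4417/4140)/653) = √(2153 + (4417/4140)*(1/653)) = √(2153 + 4417/2703420) = √(5820467677/2703420) = √437088020204315/450570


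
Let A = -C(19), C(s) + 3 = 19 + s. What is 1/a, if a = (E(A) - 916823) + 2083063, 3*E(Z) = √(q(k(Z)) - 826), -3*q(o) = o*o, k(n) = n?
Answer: 31488480/36723124918903 - 69*I*√21/36723124918903 ≈ 8.5746e-7 - 8.6103e-12*I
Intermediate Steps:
C(s) = 16 + s (C(s) = -3 + (19 + s) = 16 + s)
q(o) = -o²/3 (q(o) = -o*o/3 = -o²/3)
A = -35 (A = -(16 + 19) = -1*35 = -35)
E(Z) = √(-826 - Z²/3)/3 (E(Z) = √(-Z²/3 - 826)/3 = √(-826 - Z²/3)/3)
a = 1166240 + 23*I*√21/9 (a = (√(-7434 - 3*(-35)²)/9 - 916823) + 2083063 = (√(-7434 - 3*1225)/9 - 916823) + 2083063 = (√(-7434 - 3675)/9 - 916823) + 2083063 = (√(-11109)/9 - 916823) + 2083063 = ((23*I*√21)/9 - 916823) + 2083063 = (23*I*√21/9 - 916823) + 2083063 = (-916823 + 23*I*√21/9) + 2083063 = 1166240 + 23*I*√21/9 ≈ 1.1662e+6 + 11.711*I)
1/a = 1/(1166240 + 23*I*√21/9)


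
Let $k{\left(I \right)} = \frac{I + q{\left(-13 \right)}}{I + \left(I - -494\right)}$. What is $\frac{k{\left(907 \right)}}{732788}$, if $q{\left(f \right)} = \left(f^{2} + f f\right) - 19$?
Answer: $\frac{613}{845637352} \approx 7.249 \cdot 10^{-7}$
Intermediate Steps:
$q{\left(f \right)} = -19 + 2 f^{2}$ ($q{\left(f \right)} = \left(f^{2} + f^{2}\right) - 19 = 2 f^{2} - 19 = -19 + 2 f^{2}$)
$k{\left(I \right)} = \frac{319 + I}{494 + 2 I}$ ($k{\left(I \right)} = \frac{I - \left(19 - 2 \left(-13\right)^{2}\right)}{I + \left(I - -494\right)} = \frac{I + \left(-19 + 2 \cdot 169\right)}{I + \left(I + 494\right)} = \frac{I + \left(-19 + 338\right)}{I + \left(494 + I\right)} = \frac{I + 319}{494 + 2 I} = \frac{319 + I}{494 + 2 I}$)
$\frac{k{\left(907 \right)}}{732788} = \frac{\frac{1}{2} \frac{1}{247 + 907} \left(319 + 907\right)}{732788} = \frac{1}{2} \cdot \frac{1}{1154} \cdot 1226 \cdot \frac{1}{732788} = \frac{613}{1154} \cdot \frac{1}{732788} = \frac{613}{845637352}$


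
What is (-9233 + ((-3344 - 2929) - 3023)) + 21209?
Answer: 2680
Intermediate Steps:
(-9233 + ((-3344 - 2929) - 3023)) + 21209 = (-9233 + (-6273 - 3023)) + 21209 = (-9233 - 9296) + 21209 = -18529 + 21209 = 2680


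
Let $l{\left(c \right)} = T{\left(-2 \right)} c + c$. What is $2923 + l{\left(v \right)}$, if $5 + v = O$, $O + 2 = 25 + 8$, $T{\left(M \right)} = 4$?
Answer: $3053$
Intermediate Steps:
$O = 31$ ($O = -2 + \left(25 + 8\right) = -2 + 33 = 31$)
$v = 26$ ($v = -5 + 31 = 26$)
$l{\left(c \right)} = 5 c$ ($l{\left(c \right)} = 4 c + c = 5 c$)
$2923 + l{\left(v \right)} = 2923 + 5 \cdot 26 = 2923 + 130 = 3053$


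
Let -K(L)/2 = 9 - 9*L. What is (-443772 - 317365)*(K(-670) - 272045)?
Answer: 216256527851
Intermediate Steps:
K(L) = -18 + 18*L (K(L) = -2*(9 - 9*L) = -18 + 18*L)
(-443772 - 317365)*(K(-670) - 272045) = (-443772 - 317365)*((-18 + 18*(-670)) - 272045) = -761137*((-18 - 12060) - 272045) = -761137*(-12078 - 272045) = -761137*(-284123) = 216256527851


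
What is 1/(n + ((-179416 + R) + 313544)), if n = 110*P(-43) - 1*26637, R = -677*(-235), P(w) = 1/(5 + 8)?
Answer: 13/3465728 ≈ 3.7510e-6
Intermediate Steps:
P(w) = 1/13
R = 159095 (R = -1*(-159095) = 159095)
n = -346171/13 (n = 110*(1/13) - 1*26637 = 110/13 - 26637 = -346171/13 ≈ -26629.)
1/(n + ((-179416 + R) + 313544)) = 1/(-346171/13 + ((-179416 + 159095) + 313544)) = 1/(-346171/13 + (-20321 + 313544)) = 1/(-346171/13 + 293223) = 1/(3465728/13) = 13/3465728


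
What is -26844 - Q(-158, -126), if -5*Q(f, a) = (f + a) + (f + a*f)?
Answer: -114754/5 ≈ -22951.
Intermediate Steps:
Q(f, a) = -2*f/5 - a/5 - a*f/5 (Q(f, a) = -((f + a) + (f + a*f))/5 = -((a + f) + (f + a*f))/5 = -(a + 2*f + a*f)/5 = -2*f/5 - a/5 - a*f/5)
-26844 - Q(-158, -126) = -26844 - (-2/5*(-158) - 1/5*(-126) - 1/5*(-126)*(-158)) = -26844 - (316/5 + 126/5 - 19908/5) = -26844 - 1*(-19466/5) = -26844 + 19466/5 = -114754/5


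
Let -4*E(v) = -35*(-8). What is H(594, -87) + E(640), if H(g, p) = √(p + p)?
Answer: -70 + I*√174 ≈ -70.0 + 13.191*I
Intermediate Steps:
H(g, p) = √2*√p (H(g, p) = √(2*p) = √2*√p)
E(v) = -70 (E(v) = -(-35)*(-8)/4 = -¼*280 = -70)
H(594, -87) + E(640) = √2*√(-87) - 70 = √2*(I*√87) - 70 = I*√174 - 70 = -70 + I*√174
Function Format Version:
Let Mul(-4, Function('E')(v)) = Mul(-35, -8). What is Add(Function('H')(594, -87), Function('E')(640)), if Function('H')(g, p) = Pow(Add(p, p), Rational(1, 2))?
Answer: Add(-70, Mul(I, Pow(174, Rational(1, 2)))) ≈ Add(-70.000, Mul(13.191, I))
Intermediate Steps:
Function('H')(g, p) = Mul(Pow(2, Rational(1, 2)), Pow(p, Rational(1, 2))) (Function('H')(g, p) = Pow(Mul(2, p), Rational(1, 2)) = Mul(Pow(2, Rational(1, 2)), Pow(p, Rational(1, 2))))
Function('E')(v) = -70 (Function('E')(v) = Mul(Rational(-1, 4), Mul(-35, -8)) = Mul(Rational(-1, 4), 280) = -70)
Add(Function('H')(594, -87), Function('E')(640)) = Add(Mul(Pow(2, Rational(1, 2)), Pow(-87, Rational(1, 2))), -70) = Add(Mul(Pow(2, Rational(1, 2)), Mul(I, Pow(87, Rational(1, 2)))), -70) = Add(Mul(I, Pow(174, Rational(1, 2))), -70) = Add(-70, Mul(I, Pow(174, Rational(1, 2))))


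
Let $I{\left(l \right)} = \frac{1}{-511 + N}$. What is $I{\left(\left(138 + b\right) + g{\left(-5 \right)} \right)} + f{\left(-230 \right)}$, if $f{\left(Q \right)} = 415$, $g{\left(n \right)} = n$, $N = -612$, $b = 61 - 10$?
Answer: $\frac{466044}{1123} \approx 415.0$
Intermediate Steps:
$b = 51$ ($b = 61 - 10 = 51$)
$I{\left(l \right)} = - \frac{1}{1123}$ ($I{\left(l \right)} = \frac{1}{-511 - 612} = \frac{1}{-1123} = - \frac{1}{1123}$)
$I{\left(\left(138 + b\right) + g{\left(-5 \right)} \right)} + f{\left(-230 \right)} = - \frac{1}{1123} + 415 = \frac{466044}{1123}$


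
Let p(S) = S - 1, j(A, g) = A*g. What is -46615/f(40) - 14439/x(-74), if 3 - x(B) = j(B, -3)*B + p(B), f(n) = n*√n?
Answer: -4813/5502 - 9323*√10/160 ≈ -185.14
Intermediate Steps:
p(S) = -1 + S
f(n) = n^(3/2)
x(B) = 4 - B + 3*B² (x(B) = 3 - ((B*(-3))*B + (-1 + B)) = 3 - ((-3*B)*B + (-1 + B)) = 3 - (-3*B² + (-1 + B)) = 3 - (-1 + B - 3*B²) = 3 + (1 - B + 3*B²) = 4 - B + 3*B²)
-46615/f(40) - 14439/x(-74) = -46615*√10/800 - 14439/(4 - 1*(-74) + 3*(-74)²) = -46615*√10/800 - 14439/(4 + 74 + 3*5476) = -9323*√10/160 - 14439/(4 + 74 + 16428) = -9323*√10/160 - 14439/16506 = -9323*√10/160 - 14439*1/16506 = -9323*√10/160 - 4813/5502 = -4813/5502 - 9323*√10/160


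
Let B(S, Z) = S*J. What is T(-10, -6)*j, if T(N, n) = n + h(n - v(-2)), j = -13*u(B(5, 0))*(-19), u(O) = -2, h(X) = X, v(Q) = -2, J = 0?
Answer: 4940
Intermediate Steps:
B(S, Z) = 0 (B(S, Z) = S*0 = 0)
j = -494 (j = -13*(-2)*(-19) = 26*(-19) = -494)
T(N, n) = 2 + 2*n (T(N, n) = n + (n - 1*(-2)) = n + (n + 2) = n + (2 + n) = 2 + 2*n)
T(-10, -6)*j = (2 + 2*(-6))*(-494) = (2 - 12)*(-494) = -10*(-494) = 4940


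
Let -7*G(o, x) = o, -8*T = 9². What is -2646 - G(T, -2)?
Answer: -148257/56 ≈ -2647.4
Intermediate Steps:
T = -81/8 (T = -⅛*9² = -⅛*81 = -81/8 ≈ -10.125)
G(o, x) = -o/7
-2646 - G(T, -2) = -2646 - (-1)*(-81)/(7*8) = -2646 - 1*81/56 = -2646 - 81/56 = -148257/56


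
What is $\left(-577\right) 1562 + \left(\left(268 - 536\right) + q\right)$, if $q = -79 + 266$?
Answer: $-901355$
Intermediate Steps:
$q = 187$
$\left(-577\right) 1562 + \left(\left(268 - 536\right) + q\right) = \left(-577\right) 1562 + \left(\left(268 - 536\right) + 187\right) = -901274 + \left(-268 + 187\right) = -901274 - 81 = -901355$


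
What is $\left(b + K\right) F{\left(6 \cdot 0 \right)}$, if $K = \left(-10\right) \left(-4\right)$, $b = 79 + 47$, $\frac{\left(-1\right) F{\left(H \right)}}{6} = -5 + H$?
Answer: $4980$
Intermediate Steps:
$F{\left(H \right)} = 30 - 6 H$ ($F{\left(H \right)} = - 6 \left(-5 + H\right) = 30 - 6 H$)
$b = 126$
$K = 40$
$\left(b + K\right) F{\left(6 \cdot 0 \right)} = \left(126 + 40\right) \left(30 - 6 \cdot 6 \cdot 0\right) = 166 \left(30 - 0\right) = 166 \left(30 + 0\right) = 166 \cdot 30 = 4980$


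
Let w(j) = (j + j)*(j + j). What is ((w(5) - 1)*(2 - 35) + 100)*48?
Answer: -152016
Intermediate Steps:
w(j) = 4*j² (w(j) = (2*j)*(2*j) = 4*j²)
((w(5) - 1)*(2 - 35) + 100)*48 = ((4*5² - 1)*(2 - 35) + 100)*48 = ((4*25 - 1)*(-33) + 100)*48 = ((100 - 1)*(-33) + 100)*48 = (99*(-33) + 100)*48 = (-3267 + 100)*48 = -3167*48 = -152016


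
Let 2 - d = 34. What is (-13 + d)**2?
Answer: 2025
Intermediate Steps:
d = -32 (d = 2 - 1*34 = 2 - 34 = -32)
(-13 + d)**2 = (-13 - 32)**2 = (-45)**2 = 2025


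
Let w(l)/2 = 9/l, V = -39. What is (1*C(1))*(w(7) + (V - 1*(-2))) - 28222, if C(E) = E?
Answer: -197795/7 ≈ -28256.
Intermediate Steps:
w(l) = 18/l (w(l) = 2*(9/l) = 18/l)
(1*C(1))*(w(7) + (V - 1*(-2))) - 28222 = (1*1)*(18/7 + (-39 - 1*(-2))) - 28222 = 1*(18*(⅐) + (-39 + 2)) - 28222 = 1*(18/7 - 37) - 28222 = 1*(-241/7) - 28222 = -241/7 - 28222 = -197795/7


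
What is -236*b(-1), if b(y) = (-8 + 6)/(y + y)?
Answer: -236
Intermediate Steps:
b(y) = -1/y (b(y) = -2*1/(2*y) = -1/y)
-236*b(-1) = -(-236)/(-1) = -(-236)*(-1) = -236*1 = -236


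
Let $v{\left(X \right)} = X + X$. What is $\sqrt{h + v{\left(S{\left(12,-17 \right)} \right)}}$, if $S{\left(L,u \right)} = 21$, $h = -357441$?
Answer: $3 i \sqrt{39711} \approx 597.83 i$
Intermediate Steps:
$v{\left(X \right)} = 2 X$
$\sqrt{h + v{\left(S{\left(12,-17 \right)} \right)}} = \sqrt{-357441 + 2 \cdot 21} = \sqrt{-357441 + 42} = \sqrt{-357399} = 3 i \sqrt{39711}$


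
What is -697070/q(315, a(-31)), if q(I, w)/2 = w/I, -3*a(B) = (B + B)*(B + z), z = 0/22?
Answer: 329365575/1922 ≈ 1.7137e+5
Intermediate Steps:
z = 0 (z = 0*(1/22) = 0)
a(B) = -2*B**2/3 (a(B) = -(B + B)*(B + 0)/3 = -2*B*B/3 = -2*B**2/3)
q(I, w) = 2*w/I (q(I, w) = 2*(w/I) = 2*w/I)
-697070/q(315, a(-31)) = -697070/(2*(-2/3*(-31)**2)/315) = -697070/(2*(-2/3*961)*(1/315)) = -697070/(2*(-1922/3)*(1/315)) = -697070/(-3844/945) = -697070*(-945/3844) = 329365575/1922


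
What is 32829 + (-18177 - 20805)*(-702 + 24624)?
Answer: -932494575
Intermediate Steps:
32829 + (-18177 - 20805)*(-702 + 24624) = 32829 - 38982*23922 = 32829 - 932527404 = -932494575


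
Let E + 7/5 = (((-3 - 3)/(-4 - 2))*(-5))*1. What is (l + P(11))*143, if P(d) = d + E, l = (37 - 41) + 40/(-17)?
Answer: -21307/85 ≈ -250.67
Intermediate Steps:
l = -108/17 (l = -4 + 40*(-1/17) = -4 - 40/17 = -108/17 ≈ -6.3529)
E = -32/5 (E = -7/5 + (((-3 - 3)/(-4 - 2))*(-5))*1 = -7/5 + (-6/(-6)*(-5))*1 = -7/5 + (-6*(-⅙)*(-5))*1 = -7/5 + (1*(-5))*1 = -7/5 - 5*1 = -7/5 - 5 = -32/5 ≈ -6.4000)
P(d) = -32/5 + d (P(d) = d - 32/5 = -32/5 + d)
(l + P(11))*143 = (-108/17 + (-32/5 + 11))*143 = (-108/17 + 23/5)*143 = -149/85*143 = -21307/85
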